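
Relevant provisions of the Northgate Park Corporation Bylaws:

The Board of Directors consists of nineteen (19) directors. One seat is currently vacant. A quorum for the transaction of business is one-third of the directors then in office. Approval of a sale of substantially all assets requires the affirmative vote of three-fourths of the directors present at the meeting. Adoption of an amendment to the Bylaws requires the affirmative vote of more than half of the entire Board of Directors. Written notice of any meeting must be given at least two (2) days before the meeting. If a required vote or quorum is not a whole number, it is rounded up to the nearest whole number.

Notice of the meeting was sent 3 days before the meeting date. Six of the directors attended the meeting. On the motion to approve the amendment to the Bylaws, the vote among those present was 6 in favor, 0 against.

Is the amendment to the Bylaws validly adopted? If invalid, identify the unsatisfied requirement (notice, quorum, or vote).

Invalid — vote requirement not satisfied.

Notice: 3 days given; 2 required (3 ≥ 2). Satisfied.
Quorum: 6 present; quorum is 6. Satisfied.
Vote: the amendment to the Bylaws requires a majority of the entire Board of Directors (19). A majority of 19 is 10, so 10 affirmative votes are needed; 6 voted in favor. Not satisfied.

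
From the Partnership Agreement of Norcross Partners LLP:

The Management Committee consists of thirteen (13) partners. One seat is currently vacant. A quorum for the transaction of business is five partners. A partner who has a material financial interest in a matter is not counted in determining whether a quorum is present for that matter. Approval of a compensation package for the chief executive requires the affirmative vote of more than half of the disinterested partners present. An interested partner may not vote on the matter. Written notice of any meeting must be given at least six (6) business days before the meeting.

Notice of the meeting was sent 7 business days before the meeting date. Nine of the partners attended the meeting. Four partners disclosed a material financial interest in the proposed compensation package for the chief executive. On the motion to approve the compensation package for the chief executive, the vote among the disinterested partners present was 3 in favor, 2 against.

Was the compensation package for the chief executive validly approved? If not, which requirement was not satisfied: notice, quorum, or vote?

Notice: 7 business days given; 6 required (7 ≥ 6). Satisfied.
Quorum: 9 present, but the 4 interested partners do not count, leaving 5. Quorum is 5. Satisfied.
Vote: the compensation package for the chief executive requires a majority of the disinterested partners present (9 − 4 = 5). A majority of 5 is 3, so 3 affirmative votes are needed; 3 voted in favor. Satisfied.

Valid — all requirements satisfied.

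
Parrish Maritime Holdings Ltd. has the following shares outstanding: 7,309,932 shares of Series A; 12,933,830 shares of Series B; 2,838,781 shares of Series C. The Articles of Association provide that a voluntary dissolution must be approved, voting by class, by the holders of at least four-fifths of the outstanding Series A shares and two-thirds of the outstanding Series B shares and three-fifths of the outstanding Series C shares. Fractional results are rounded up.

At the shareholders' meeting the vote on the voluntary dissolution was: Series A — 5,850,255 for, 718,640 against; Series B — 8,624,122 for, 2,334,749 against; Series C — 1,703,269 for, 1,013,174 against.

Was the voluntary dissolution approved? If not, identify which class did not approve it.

Series A: 4/5 of 7309932 = 5847945.60, rounded up to 5847946; 5,847,946 required, 5,850,255 in favor — approved.
Series B: 2/3 of 12933830 = 8622553.33, rounded up to 8622554; 8,622,554 required, 8,624,122 in favor — approved.
Series C: 3/5 of 2838781 = 1703268.60, rounded up to 1703269; 1,703,269 required, 1,703,269 in favor — approved.

Approved — every class gave the required vote.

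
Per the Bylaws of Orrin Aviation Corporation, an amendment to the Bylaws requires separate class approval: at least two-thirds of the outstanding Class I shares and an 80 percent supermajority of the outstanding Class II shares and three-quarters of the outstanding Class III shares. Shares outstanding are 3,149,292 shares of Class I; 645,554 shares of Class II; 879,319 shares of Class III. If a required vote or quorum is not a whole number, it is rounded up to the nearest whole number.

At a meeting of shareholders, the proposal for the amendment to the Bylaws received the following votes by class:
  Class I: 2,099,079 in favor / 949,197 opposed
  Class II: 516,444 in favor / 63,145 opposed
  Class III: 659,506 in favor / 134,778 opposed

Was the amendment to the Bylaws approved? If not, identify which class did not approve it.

Class I: 2/3 of 3149292 = 2099528; 2,099,528 required, 2,099,079 in favor — not approved.
Class II: 4/5 of 645554 = 516443.20, rounded up to 516444; 516,444 required, 516,444 in favor — approved.
Class III: 3/4 of 879319 = 659489.25, rounded up to 659490; 659,490 required, 659,506 in favor — approved.

Not approved — the Class I shares did not give the required vote.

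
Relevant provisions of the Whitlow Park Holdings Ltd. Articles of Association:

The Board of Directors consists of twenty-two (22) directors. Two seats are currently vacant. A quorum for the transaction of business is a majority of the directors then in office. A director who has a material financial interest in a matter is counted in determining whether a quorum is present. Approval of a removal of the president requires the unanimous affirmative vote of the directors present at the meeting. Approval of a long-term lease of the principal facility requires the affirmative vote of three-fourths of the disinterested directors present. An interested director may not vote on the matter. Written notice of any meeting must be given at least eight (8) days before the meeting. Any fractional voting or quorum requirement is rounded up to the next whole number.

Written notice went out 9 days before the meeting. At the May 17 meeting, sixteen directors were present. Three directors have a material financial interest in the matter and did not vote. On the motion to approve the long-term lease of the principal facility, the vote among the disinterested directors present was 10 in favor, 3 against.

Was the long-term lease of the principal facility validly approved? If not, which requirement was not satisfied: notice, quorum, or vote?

Notice: 9 days given; 8 required (9 ≥ 8). Satisfied.
Quorum: 16 present (interested directors count toward quorum); quorum is 11. Satisfied.
Vote: the long-term lease of the principal facility requires three-fourths of the disinterested directors present (16 − 3 = 13). 3/4 of 13 = 9.75, rounded up to 10, so 10 affirmative votes are needed; 10 voted in favor. Satisfied.

Valid — all requirements satisfied.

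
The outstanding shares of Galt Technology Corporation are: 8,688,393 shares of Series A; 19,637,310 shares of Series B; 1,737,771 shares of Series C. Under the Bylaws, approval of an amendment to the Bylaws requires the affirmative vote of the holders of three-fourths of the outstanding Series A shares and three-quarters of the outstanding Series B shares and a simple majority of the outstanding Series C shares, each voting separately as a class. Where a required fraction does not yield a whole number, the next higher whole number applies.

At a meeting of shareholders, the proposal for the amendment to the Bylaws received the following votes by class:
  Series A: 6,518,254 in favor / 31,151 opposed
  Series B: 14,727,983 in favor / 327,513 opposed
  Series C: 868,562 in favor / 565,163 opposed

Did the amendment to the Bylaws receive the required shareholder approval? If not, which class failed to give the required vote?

Not approved — the Series C shares did not give the required vote.

Series A: 3/4 of 8688393 = 6516294.75, rounded up to 6516295; 6,516,295 required, 6,518,254 in favor — approved.
Series B: 3/4 of 19637310 = 14727982.50, rounded up to 14727983; 14,727,983 required, 14,727,983 in favor — approved.
Series C: a majority of 1737771 is 868886; 868,886 required, 868,562 in favor — not approved.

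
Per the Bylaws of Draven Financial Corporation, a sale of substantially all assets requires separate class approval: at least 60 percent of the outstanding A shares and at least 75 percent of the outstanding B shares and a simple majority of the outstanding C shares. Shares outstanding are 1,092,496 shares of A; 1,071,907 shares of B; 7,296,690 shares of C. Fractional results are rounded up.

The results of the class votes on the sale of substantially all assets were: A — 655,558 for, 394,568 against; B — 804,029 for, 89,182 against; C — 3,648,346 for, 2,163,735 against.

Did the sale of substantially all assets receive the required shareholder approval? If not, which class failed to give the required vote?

A: 3/5 of 1092496 = 655497.60, rounded up to 655498; 655,498 required, 655,558 in favor — approved.
B: 3/4 of 1071907 = 803930.25, rounded up to 803931; 803,931 required, 804,029 in favor — approved.
C: a majority of 7296690 is 3648346; 3,648,346 required, 3,648,346 in favor — approved.

Approved — every class gave the required vote.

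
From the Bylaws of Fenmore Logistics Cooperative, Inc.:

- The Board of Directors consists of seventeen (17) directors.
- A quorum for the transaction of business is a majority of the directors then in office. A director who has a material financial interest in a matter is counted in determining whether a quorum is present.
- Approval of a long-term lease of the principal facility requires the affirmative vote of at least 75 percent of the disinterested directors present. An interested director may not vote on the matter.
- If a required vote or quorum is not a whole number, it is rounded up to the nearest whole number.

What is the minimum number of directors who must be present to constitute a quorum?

A majority of 17 is 9.

9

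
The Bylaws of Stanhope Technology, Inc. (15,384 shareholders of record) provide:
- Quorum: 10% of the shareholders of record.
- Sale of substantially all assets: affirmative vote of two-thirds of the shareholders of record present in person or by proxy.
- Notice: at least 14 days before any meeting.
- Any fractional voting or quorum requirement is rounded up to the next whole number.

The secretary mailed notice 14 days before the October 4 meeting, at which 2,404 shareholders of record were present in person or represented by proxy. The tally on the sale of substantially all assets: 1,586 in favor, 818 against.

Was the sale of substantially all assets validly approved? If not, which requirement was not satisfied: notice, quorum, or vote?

Notice: 14 days given; 14 required. Satisfied.
Quorum: 10% of 15,384 = 1,538.40, rounded up to 1,539; 2,404 present. Satisfied.
Vote: requires two-thirds of those present (2,404); 2/3 of 2404 = 1602.67, rounded up to 1603, so 1,603 needed; 1,586 in favor. Not satisfied.

Invalid — vote requirement not satisfied.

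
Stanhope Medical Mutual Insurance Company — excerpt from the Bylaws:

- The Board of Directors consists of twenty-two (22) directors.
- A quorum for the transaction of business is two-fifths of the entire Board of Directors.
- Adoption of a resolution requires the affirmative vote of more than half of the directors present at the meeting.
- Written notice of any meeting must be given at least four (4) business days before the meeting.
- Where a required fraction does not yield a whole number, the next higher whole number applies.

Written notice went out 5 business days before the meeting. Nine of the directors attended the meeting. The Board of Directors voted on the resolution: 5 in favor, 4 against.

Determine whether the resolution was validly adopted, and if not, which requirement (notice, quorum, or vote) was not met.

Notice: 5 business days given; 4 required (5 ≥ 4). Satisfied.
Quorum: 9 present; quorum is 9. Satisfied.
Vote: the resolution requires a majority of the directors present (9). A majority of 9 is 5, so 5 affirmative votes are needed; 5 voted in favor. Satisfied.

Valid — all requirements satisfied.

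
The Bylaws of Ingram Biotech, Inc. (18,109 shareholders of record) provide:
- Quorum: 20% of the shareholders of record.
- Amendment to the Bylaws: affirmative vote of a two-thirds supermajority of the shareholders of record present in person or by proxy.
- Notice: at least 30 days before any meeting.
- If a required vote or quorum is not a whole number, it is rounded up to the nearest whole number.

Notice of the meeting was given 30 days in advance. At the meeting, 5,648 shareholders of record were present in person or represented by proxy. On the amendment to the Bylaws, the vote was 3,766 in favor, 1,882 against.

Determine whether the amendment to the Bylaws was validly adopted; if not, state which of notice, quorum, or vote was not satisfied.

Notice: 30 days given; 30 required. Satisfied.
Quorum: 20% of 18,109 = 3,621.80, rounded up to 3,622; 5,648 present. Satisfied.
Vote: requires two-thirds of those present (5,648); 2/3 of 5648 = 3765.33, rounded up to 3766, so 3,766 needed; 3,766 in favor. Satisfied.

Valid — all requirements satisfied.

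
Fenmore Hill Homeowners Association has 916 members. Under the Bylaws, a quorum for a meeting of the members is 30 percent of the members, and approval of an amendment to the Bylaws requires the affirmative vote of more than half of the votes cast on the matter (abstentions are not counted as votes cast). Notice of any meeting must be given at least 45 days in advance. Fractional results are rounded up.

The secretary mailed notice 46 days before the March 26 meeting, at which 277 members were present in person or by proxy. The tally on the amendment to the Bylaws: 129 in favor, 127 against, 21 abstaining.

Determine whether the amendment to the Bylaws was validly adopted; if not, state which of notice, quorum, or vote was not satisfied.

Notice: 46 days given; 45 required. Satisfied.
Quorum: 30% of 916 = 274.80, rounded up to 275; 277 present. Satisfied.
Vote: requires a majority of the votes cast (277 − 21 abstaining = 256); a majority of 256 is 129, so 129 needed; 129 in favor. Satisfied.

Valid — all requirements satisfied.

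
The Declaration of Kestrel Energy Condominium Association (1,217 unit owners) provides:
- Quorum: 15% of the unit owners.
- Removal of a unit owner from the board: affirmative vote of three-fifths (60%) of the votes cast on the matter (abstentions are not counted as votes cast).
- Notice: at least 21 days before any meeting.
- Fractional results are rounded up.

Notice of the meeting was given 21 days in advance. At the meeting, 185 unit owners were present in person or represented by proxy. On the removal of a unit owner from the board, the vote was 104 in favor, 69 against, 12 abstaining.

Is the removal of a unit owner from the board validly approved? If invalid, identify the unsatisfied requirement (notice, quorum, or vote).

Valid — all requirements satisfied.

Notice: 21 days given; 21 required. Satisfied.
Quorum: 15% of 1,217 = 182.55, rounded up to 183; 185 present. Satisfied.
Vote: requires three-fifths of the votes cast (185 − 12 abstaining = 173); 3/5 of 173 = 103.80, rounded up to 104, so 104 needed; 104 in favor. Satisfied.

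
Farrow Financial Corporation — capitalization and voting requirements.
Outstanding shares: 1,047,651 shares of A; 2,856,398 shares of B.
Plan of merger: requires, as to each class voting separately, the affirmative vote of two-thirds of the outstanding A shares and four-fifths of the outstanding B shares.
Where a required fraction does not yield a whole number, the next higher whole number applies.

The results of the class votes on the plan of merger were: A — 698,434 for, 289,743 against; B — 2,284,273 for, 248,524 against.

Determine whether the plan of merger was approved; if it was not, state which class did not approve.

A: 2/3 of 1047651 = 698434; 698,434 required, 698,434 in favor — approved.
B: 4/5 of 2856398 = 2285118.40, rounded up to 2285119; 2,285,119 required, 2,284,273 in favor — not approved.

Not approved — the B shares did not give the required vote.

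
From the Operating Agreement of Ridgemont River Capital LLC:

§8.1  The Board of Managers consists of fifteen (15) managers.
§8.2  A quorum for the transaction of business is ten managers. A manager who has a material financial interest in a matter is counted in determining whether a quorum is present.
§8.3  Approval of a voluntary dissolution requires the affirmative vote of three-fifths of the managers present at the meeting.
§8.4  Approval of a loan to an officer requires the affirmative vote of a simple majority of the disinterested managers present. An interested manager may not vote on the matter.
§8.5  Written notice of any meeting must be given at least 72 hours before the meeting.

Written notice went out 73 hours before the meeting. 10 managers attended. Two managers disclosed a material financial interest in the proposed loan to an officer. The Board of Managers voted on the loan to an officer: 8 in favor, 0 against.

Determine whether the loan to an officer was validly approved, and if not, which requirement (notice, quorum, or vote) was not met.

Notice: 73 hours given; 72 required (73 ≥ 72). Satisfied.
Quorum: 10 present (interested managers count toward quorum); quorum is 10. Satisfied.
Vote: the loan to an officer requires a majority of the disinterested managers present (10 − 2 = 8). A majority of 8 is 5, so 5 affirmative votes are needed; 8 voted in favor. Satisfied.

Valid — all requirements satisfied.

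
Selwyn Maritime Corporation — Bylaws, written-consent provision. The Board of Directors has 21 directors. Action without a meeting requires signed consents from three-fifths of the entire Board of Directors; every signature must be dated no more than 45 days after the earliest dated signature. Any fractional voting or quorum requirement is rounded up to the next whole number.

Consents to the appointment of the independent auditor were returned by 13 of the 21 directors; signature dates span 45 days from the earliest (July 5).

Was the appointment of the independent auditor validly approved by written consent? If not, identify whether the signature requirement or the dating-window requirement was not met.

Signatures required: three-fifths of 21 — 3/5 of 21 = 12.60, rounded up to 13, so 13 needed; 13 signed. Sufficient.
Dating window: the latest signature is 45 days after the earliest; the limit is 45 days. Within the window.

Effective — both the signature and dating-window requirements are satisfied.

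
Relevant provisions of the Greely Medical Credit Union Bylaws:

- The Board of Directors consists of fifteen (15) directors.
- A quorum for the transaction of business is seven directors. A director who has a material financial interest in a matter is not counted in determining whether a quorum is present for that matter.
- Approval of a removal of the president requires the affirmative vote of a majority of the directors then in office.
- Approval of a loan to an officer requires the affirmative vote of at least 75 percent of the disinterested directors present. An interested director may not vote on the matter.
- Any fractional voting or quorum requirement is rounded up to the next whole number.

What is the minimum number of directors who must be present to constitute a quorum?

The quorum is fixed at 7.

7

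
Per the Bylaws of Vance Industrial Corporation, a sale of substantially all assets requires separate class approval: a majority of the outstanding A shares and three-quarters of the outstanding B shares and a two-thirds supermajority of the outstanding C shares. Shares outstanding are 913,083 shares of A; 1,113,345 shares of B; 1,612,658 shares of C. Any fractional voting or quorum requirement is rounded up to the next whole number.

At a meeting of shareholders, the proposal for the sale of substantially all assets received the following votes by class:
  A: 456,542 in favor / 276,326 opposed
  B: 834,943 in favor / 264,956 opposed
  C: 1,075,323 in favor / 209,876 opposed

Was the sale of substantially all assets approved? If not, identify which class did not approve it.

A: a majority of 913083 is 456542; 456,542 required, 456,542 in favor — approved.
B: 3/4 of 1113345 = 835008.75, rounded up to 835009; 835,009 required, 834,943 in favor — not approved.
C: 2/3 of 1612658 = 1075105.33, rounded up to 1075106; 1,075,106 required, 1,075,323 in favor — approved.

Not approved — the B shares did not give the required vote.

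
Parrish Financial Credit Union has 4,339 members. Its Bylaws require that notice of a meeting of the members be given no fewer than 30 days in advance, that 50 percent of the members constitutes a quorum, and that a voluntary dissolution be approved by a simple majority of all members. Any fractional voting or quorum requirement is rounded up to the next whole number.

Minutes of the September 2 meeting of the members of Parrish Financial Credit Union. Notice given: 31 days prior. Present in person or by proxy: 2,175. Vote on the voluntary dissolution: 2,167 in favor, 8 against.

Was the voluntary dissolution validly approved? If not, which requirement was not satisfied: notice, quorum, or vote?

Invalid — vote requirement not satisfied.

Notice: 31 days given; 30 required. Satisfied.
Quorum: 50% of 4,339 = 2,169.50, rounded up to 2,170; 2,175 present. Satisfied.
Vote: requires a majority of all members (4,339); a majority of 4339 is 2170, so 2,170 needed; 2,167 in favor. Not satisfied.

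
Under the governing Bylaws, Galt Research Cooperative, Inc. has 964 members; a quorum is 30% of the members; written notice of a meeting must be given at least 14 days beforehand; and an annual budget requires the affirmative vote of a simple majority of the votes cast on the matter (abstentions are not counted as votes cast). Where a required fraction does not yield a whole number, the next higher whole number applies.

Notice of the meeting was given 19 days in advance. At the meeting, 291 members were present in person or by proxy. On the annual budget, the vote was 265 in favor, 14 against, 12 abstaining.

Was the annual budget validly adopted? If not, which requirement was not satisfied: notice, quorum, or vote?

Valid — all requirements satisfied.

Notice: 19 days given; 14 required. Satisfied.
Quorum: 30% of 964 = 289.20, rounded up to 290; 291 present. Satisfied.
Vote: requires a majority of the votes cast (291 − 12 abstaining = 279); a majority of 279 is 140, so 140 needed; 265 in favor. Satisfied.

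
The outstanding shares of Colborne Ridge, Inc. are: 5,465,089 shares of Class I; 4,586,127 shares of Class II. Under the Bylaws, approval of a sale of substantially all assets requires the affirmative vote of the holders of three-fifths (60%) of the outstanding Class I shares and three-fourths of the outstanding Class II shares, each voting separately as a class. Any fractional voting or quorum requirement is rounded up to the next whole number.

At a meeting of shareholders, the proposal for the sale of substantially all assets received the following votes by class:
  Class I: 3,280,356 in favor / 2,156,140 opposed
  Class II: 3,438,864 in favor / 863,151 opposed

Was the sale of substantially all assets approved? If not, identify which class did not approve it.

Not approved — the Class II shares did not give the required vote.

Class I: 3/5 of 5465089 = 3279053.40, rounded up to 3279054; 3,279,054 required, 3,280,356 in favor — approved.
Class II: 3/4 of 4586127 = 3439595.25, rounded up to 3439596; 3,439,596 required, 3,438,864 in favor — not approved.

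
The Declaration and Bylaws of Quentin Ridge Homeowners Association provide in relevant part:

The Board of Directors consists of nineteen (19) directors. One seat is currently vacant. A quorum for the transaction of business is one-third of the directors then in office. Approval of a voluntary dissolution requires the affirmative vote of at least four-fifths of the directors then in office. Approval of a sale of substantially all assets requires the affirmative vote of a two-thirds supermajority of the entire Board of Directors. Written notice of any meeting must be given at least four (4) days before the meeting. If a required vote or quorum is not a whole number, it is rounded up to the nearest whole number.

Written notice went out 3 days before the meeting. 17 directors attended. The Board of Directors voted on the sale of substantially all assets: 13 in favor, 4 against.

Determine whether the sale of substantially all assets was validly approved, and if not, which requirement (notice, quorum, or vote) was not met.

Invalid — notice requirement not satisfied.

Notice: 3 days given; 4 required (3 < 4). Not satisfied.
Quorum: 17 present; quorum is 6. Satisfied.
Vote: the sale of substantially all assets requires two-thirds of the entire Board of Directors (19). 2/3 of 19 = 12.67, rounded up to 13, so 13 affirmative votes are needed; 13 voted in favor. Satisfied.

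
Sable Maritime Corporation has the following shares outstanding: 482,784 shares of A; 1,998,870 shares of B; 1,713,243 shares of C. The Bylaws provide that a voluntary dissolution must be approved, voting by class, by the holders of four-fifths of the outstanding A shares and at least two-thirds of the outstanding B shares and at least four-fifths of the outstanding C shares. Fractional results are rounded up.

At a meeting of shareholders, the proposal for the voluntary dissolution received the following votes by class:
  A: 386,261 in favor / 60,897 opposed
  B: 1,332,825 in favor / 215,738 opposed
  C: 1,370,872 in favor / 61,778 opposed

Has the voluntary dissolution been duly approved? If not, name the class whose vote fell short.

A: 4/5 of 482784 = 386227.20, rounded up to 386228; 386,228 required, 386,261 in favor — approved.
B: 2/3 of 1998870 = 1332580; 1,332,580 required, 1,332,825 in favor — approved.
C: 4/5 of 1713243 = 1370594.40, rounded up to 1370595; 1,370,595 required, 1,370,872 in favor — approved.

Approved — every class gave the required vote.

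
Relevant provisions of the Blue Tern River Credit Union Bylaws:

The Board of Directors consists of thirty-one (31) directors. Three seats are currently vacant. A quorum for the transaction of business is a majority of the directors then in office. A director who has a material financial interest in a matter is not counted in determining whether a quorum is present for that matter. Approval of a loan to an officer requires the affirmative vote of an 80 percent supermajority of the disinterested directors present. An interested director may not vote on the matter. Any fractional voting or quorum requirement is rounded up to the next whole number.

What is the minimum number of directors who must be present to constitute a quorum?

A majority of 28 is 15.

15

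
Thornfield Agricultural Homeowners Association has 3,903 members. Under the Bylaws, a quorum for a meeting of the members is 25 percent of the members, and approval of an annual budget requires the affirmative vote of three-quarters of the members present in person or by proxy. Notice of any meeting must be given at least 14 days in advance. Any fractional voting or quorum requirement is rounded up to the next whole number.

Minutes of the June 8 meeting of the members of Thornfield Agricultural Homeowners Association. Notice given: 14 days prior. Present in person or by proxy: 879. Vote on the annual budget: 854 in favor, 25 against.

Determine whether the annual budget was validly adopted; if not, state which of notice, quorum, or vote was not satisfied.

Invalid — quorum requirement not satisfied.

Notice: 14 days given; 14 required. Satisfied.
Quorum: 25% of 3,903 = 975.75, rounded up to 976; 879 present. Not satisfied.
Vote: requires three-fourths of those present (879); 3/4 of 879 = 659.25, rounded up to 660, so 660 needed; 854 in favor. Satisfied.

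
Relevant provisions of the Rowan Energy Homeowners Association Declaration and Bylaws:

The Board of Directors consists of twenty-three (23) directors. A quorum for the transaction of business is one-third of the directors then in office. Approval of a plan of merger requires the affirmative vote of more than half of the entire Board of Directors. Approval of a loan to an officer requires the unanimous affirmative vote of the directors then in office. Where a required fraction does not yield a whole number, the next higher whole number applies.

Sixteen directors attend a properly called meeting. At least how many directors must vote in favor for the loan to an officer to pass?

23

The loan to an officer requires the unanimous vote of the directors then in office (23).
Unanimous means all 23.
(Only 16 can vote, so the loan to an officer cannot pass at this meeting, but the required vote is still 23.)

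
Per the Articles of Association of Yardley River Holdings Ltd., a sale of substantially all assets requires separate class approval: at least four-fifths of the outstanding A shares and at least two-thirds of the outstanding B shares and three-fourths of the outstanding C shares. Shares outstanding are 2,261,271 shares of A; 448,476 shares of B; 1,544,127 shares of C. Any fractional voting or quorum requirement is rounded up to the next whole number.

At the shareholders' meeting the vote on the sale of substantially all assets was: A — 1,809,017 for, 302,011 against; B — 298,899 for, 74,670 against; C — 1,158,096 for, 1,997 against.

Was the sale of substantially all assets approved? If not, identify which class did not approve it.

A: 4/5 of 2261271 = 1809016.80, rounded up to 1809017; 1,809,017 required, 1,809,017 in favor — approved.
B: 2/3 of 448476 = 298984; 298,984 required, 298,899 in favor — not approved.
C: 3/4 of 1544127 = 1158095.25, rounded up to 1158096; 1,158,096 required, 1,158,096 in favor — approved.

Not approved — the B shares did not give the required vote.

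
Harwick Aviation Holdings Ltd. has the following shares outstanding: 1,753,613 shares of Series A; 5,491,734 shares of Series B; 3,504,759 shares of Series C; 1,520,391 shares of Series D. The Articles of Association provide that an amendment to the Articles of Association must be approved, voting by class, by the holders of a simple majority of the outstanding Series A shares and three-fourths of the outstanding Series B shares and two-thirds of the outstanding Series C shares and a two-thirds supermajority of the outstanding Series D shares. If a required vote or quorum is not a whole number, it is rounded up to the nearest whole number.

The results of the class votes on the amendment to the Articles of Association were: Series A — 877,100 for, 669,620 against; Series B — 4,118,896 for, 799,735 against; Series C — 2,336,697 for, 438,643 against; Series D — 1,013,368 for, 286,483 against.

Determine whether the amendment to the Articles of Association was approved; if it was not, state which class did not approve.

Series A: a majority of 1753613 is 876807; 876,807 required, 877,100 in favor — approved.
Series B: 3/4 of 5491734 = 4118800.50, rounded up to 4118801; 4,118,801 required, 4,118,896 in favor — approved.
Series C: 2/3 of 3504759 = 2336506; 2,336,506 required, 2,336,697 in favor — approved.
Series D: 2/3 of 1520391 = 1013594; 1,013,594 required, 1,013,368 in favor — not approved.

Not approved — the Series D shares did not give the required vote.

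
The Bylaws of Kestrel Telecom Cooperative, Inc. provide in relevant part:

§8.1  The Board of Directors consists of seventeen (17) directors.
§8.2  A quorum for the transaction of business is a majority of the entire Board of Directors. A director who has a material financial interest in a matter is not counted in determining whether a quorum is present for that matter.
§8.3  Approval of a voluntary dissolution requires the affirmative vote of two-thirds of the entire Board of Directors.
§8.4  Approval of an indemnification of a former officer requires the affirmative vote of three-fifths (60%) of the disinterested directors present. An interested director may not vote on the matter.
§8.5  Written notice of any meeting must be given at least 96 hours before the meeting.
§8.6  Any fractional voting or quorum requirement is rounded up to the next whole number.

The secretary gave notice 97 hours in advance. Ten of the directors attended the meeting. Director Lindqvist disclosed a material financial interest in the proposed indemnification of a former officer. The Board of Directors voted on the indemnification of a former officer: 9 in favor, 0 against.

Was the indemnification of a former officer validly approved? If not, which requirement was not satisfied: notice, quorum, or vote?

Valid — all requirements satisfied.

Notice: 97 hours given; 96 required (97 ≥ 96). Satisfied.
Quorum: 10 present, but the 1 interested director does not count, leaving 9. Quorum is 9. Satisfied.
Vote: the indemnification of a former officer requires three-fifths of the disinterested directors present (10 − 1 = 9). 3/5 of 9 = 5.40, rounded up to 6, so 6 affirmative votes are needed; 9 voted in favor. Satisfied.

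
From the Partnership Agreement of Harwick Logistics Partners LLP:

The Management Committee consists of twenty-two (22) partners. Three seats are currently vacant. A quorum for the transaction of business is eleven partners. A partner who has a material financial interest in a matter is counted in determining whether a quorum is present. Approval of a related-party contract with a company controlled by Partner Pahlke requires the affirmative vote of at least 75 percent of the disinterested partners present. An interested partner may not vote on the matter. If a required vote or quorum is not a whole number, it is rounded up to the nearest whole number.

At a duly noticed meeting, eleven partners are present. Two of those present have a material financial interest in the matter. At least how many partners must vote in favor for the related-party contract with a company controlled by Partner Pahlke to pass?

The related-party contract with a company controlled by Partner Pahlke requires three-fourths of the disinterested partners present (11 − 2 = 9).
3/4 of 9 = 6.75, rounded up to 7.

7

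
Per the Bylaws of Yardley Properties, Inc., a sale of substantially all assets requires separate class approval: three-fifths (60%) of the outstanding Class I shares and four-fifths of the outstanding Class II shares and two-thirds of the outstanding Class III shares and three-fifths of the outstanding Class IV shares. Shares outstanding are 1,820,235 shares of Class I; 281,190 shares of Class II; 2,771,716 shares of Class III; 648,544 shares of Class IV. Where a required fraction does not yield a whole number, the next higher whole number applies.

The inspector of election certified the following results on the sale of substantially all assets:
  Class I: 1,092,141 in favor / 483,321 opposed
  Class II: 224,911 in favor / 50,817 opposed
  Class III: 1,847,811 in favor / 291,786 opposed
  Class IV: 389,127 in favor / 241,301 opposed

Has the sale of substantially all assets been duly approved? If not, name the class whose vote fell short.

Not approved — the Class II shares did not give the required vote.

Class I: 3/5 of 1820235 = 1092141; 1,092,141 required, 1,092,141 in favor — approved.
Class II: 4/5 of 281190 = 224952; 224,952 required, 224,911 in favor — not approved.
Class III: 2/3 of 2771716 = 1847810.67, rounded up to 1847811; 1,847,811 required, 1,847,811 in favor — approved.
Class IV: 3/5 of 648544 = 389126.40, rounded up to 389127; 389,127 required, 389,127 in favor — approved.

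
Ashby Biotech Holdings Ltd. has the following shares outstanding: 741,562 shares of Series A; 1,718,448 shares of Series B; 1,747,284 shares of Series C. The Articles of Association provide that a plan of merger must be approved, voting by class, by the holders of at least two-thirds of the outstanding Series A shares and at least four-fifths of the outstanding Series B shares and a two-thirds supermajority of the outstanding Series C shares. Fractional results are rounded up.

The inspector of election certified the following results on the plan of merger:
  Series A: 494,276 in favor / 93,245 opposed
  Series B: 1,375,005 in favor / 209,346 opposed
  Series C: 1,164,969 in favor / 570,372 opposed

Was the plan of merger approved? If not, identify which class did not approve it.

Not approved — the Series A shares did not give the required vote.

Series A: 2/3 of 741562 = 494374.67, rounded up to 494375; 494,375 required, 494,276 in favor — not approved.
Series B: 4/5 of 1718448 = 1374758.40, rounded up to 1374759; 1,374,759 required, 1,375,005 in favor — approved.
Series C: 2/3 of 1747284 = 1164856; 1,164,856 required, 1,164,969 in favor — approved.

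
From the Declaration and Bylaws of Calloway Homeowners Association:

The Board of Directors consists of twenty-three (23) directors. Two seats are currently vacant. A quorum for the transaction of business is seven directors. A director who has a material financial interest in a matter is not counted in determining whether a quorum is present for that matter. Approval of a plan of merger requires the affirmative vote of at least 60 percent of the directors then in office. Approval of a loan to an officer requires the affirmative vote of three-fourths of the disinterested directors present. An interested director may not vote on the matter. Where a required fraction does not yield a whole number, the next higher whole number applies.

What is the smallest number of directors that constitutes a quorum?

The quorum is fixed at 7.

7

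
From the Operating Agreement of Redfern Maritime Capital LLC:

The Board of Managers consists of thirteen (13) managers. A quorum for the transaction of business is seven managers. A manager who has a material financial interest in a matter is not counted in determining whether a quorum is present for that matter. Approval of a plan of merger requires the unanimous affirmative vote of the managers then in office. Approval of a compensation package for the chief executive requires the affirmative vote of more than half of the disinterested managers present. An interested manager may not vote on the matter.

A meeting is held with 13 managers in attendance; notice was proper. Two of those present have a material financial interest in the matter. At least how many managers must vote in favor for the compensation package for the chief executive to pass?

The compensation package for the chief executive requires a majority of the disinterested managers present (13 − 2 = 11).
A majority of 11 is 6.

6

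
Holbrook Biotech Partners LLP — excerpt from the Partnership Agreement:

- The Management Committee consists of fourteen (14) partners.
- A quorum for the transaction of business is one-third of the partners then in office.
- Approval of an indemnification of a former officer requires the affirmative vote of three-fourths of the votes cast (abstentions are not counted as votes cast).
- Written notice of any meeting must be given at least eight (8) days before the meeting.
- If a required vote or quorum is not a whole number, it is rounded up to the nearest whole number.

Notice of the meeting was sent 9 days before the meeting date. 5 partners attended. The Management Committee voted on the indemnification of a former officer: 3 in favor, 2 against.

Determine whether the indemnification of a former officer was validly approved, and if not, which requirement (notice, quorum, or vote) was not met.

Invalid — vote requirement not satisfied.

Notice: 9 days given; 8 required (9 ≥ 8). Satisfied.
Quorum: 5 present; quorum is 5. Satisfied.
Vote: the indemnification of a former officer requires three-fourths of the votes cast (5). 3/4 of 5 = 3.75, rounded up to 4, so 4 affirmative votes are needed; 3 voted in favor. Not satisfied.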